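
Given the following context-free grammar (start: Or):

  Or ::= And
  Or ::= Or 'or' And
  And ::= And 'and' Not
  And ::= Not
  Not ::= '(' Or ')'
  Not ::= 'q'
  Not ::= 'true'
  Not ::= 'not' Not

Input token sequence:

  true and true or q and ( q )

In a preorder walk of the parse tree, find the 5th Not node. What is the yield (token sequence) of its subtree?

[Or [Or [And [And [Not true]] and [Not true]]] or [And [And [Not q]] and [Not ( [Or [And [Not q]]] )]]]

q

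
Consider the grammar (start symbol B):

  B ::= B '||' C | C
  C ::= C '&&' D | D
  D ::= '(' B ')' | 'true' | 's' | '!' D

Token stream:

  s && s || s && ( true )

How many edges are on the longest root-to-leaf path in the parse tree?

[B [B [C [C [D s]] && [D s]]] || [C [C [D s]] && [D ( [B [C [D true]]] )]]]

6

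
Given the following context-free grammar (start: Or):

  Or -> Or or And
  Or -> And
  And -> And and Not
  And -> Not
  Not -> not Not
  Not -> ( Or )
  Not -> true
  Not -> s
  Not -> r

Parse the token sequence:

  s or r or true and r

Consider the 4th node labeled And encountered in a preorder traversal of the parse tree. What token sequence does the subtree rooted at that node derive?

true

[Or [Or [Or [And [Not s]]] or [And [Not r]]] or [And [And [Not true]] and [Not r]]]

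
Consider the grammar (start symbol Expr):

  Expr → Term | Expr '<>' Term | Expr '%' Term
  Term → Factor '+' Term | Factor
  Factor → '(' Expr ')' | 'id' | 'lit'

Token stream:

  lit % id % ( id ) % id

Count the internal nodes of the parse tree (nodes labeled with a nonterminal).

15

[Expr [Expr [Expr [Expr [Term [Factor lit]]] % [Term [Factor id]]] % [Term [Factor ( [Expr [Term [Factor id]]] )]]] % [Term [Factor id]]]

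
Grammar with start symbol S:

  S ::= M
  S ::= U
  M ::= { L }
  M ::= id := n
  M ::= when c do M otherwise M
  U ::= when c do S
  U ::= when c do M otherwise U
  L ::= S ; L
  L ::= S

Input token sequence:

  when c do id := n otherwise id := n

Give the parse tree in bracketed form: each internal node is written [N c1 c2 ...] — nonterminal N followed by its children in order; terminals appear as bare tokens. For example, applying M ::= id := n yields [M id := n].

S
M
when c do M otherwise M
when c do id := n otherwise M
when c do id := n otherwise id := n

[S [M when c do [M id := n] otherwise [M id := n]]]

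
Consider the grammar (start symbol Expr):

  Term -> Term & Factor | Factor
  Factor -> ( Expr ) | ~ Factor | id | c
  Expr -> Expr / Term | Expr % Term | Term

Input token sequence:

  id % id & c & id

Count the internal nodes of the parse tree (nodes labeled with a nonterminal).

10

[Expr [Expr [Term [Factor id]]] % [Term [Term [Term [Factor id]] & [Factor c]] & [Factor id]]]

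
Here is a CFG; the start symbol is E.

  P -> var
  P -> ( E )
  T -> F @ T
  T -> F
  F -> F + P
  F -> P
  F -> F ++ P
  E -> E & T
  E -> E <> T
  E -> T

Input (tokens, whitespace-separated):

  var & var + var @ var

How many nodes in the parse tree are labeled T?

[E [E [T [F [P var]]]] & [T [F [F [P var]] + [P var]] @ [T [F [P var]]]]]

3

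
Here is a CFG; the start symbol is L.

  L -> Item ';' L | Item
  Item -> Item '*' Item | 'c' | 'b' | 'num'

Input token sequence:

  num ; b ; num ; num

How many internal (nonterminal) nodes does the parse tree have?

8

[L [Item num] ; [L [Item b] ; [L [Item num] ; [L [Item num]]]]]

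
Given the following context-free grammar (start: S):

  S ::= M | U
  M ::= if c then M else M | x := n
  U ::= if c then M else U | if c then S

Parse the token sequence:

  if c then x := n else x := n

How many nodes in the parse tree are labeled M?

3

[S [M if c then [M x := n] else [M x := n]]]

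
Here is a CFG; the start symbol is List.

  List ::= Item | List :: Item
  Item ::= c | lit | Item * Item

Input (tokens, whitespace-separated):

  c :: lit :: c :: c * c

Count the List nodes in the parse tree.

[List [List [List [List [Item c]] :: [Item lit]] :: [Item c]] :: [Item [Item c] * [Item c]]]

4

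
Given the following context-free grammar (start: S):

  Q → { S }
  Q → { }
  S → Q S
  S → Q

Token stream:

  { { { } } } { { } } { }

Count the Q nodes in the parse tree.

6

[S [Q { [S [Q { [S [Q { }]] }]] }] [S [Q { [S [Q { }]] }] [S [Q { }]]]]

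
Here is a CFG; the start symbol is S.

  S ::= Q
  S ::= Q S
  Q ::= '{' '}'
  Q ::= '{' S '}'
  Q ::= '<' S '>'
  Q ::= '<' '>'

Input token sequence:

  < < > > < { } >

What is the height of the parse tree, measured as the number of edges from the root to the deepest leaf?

5

[S [Q < [S [Q < >]] >] [S [Q < [S [Q { }]] >]]]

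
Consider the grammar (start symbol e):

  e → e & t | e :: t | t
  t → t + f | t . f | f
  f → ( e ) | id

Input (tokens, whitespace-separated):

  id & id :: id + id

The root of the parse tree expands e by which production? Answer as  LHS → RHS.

e → e :: t

[e [e [e [t [f id]]] & [t [f id]]] :: [t [t [f id]] + [f id]]]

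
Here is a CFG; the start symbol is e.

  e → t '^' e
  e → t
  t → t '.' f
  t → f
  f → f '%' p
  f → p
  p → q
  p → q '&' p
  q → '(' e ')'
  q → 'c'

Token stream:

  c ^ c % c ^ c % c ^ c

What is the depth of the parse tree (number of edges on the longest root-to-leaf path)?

8

[e [t [f [p [q c]]]] ^ [e [t [f [f [p [q c]]] % [p [q c]]]] ^ [e [t [f [f [p [q c]]] % [p [q c]]]] ^ [e [t [f [p [q c]]]]]]]]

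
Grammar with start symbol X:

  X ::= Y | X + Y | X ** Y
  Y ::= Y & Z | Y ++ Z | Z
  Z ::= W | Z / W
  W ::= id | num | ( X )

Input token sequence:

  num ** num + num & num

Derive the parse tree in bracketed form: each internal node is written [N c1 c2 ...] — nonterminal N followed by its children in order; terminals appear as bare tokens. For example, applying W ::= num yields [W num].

[X [X [X [Y [Z [W num]]]] ** [Y [Z [W num]]]] + [Y [Y [Z [W num]]] & [Z [W num]]]]

X
X + Y
X ** Y + Y
Y ** Y + Y
Z ** Y + Y
W ** Y + Y
num ** Y + Y
num ** Z + Y
num ** W + Y
num ** num + Y
num ** num + Y & Z
num ** num + Z & Z
num ** num + W & Z
num ** num + num & Z
num ** num + num & W
num ** num + num & num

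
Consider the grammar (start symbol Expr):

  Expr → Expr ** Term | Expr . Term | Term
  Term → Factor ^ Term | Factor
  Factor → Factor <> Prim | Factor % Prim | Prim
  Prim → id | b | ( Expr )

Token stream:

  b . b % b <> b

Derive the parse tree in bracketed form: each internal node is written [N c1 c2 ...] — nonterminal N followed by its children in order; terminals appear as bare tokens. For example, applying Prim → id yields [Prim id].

Expr
Expr . Term
Term . Term
Factor . Term
Prim . Term
b . Term
b . Factor
b . Factor <> Prim
b . Factor % Prim <> Prim
b . Prim % Prim <> Prim
b . b % Prim <> Prim
b . b % b <> Prim
b . b % b <> b

[Expr [Expr [Term [Factor [Prim b]]]] . [Term [Factor [Factor [Factor [Prim b]] % [Prim b]] <> [Prim b]]]]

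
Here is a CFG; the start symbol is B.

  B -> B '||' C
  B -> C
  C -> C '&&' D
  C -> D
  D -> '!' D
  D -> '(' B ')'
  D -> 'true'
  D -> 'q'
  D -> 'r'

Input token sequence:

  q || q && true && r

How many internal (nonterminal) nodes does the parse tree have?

[B [B [C [D q]]] || [C [C [C [D q]] && [D true]] && [D r]]]

10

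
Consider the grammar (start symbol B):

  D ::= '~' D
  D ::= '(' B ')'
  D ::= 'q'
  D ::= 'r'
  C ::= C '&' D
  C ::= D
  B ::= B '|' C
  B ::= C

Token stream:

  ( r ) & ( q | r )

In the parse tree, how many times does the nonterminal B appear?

[B [C [C [D ( [B [C [D r]]] )]] & [D ( [B [B [C [D q]]] | [C [D r]]] )]]]

4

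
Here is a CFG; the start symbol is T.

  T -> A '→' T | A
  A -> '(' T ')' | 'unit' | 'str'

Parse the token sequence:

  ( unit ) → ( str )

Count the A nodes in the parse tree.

4

[T [A ( [T [A unit]] )] → [T [A ( [T [A str]] )]]]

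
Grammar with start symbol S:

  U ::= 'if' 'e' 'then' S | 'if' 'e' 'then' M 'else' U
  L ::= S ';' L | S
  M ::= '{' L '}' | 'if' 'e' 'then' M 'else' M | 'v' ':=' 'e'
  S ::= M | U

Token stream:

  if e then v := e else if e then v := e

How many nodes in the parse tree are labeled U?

2

[S [U if e then [M v := e] else [U if e then [S [M v := e]]]]]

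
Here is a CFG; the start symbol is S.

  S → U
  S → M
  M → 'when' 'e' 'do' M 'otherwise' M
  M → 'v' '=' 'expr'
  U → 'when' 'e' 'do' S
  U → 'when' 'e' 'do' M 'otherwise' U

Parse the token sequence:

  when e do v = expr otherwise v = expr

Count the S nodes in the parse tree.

[S [M when e do [M v = expr] otherwise [M v = expr]]]

1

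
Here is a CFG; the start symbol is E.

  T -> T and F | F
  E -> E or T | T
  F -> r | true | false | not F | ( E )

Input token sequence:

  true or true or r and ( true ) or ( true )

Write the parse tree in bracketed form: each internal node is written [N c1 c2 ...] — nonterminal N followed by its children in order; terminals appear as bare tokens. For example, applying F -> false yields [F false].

[E [E [E [E [T [F true]]] or [T [F true]]] or [T [T [F r]] and [F ( [E [T [F true]]] )]]] or [T [F ( [E [T [F true]]] )]]]

E
E or T
E or T or T
E or T or T or T
T or T or T or T
F or T or T or T
true or T or T or T
true or F or T or T
true or true or T or T
true or true or T and F or T
true or true or F and F or T
true or true or r and F or T
true or true or r and ( E ) or T
true or true or r and ( T ) or T
true or true or r and ( F ) or T
true or true or r and ( true ) or T
true or true or r and ( true ) or F
true or true or r and ( true ) or ( E )
true or true or r and ( true ) or ( T )
true or true or r and ( true ) or ( F )
true or true or r and ( true ) or ( true )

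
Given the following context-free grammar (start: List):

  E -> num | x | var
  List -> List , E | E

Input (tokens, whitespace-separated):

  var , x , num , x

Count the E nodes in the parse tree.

4

[List [List [List [List [E var]] , [E x]] , [E num]] , [E x]]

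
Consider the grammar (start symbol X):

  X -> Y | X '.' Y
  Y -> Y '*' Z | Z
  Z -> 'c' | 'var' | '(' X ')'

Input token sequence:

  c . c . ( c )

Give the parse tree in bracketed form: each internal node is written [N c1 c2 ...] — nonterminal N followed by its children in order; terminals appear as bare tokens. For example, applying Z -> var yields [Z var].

X
X . Y
X . Y . Y
Y . Y . Y
Z . Y . Y
c . Y . Y
c . Z . Y
c . c . Y
c . c . Z
c . c . ( X )
c . c . ( Y )
c . c . ( Z )
c . c . ( c )

[X [X [X [Y [Z c]]] . [Y [Z c]]] . [Y [Z ( [X [Y [Z c]]] )]]]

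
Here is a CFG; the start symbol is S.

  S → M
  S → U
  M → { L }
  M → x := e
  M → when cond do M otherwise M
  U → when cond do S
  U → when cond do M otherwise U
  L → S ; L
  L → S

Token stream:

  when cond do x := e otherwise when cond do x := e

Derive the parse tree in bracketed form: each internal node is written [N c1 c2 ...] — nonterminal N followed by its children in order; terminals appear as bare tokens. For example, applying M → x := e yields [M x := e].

[S [U when cond do [M x := e] otherwise [U when cond do [S [M x := e]]]]]

S
U
when cond do M otherwise U
when cond do x := e otherwise U
when cond do x := e otherwise when cond do S
when cond do x := e otherwise when cond do M
when cond do x := e otherwise when cond do x := e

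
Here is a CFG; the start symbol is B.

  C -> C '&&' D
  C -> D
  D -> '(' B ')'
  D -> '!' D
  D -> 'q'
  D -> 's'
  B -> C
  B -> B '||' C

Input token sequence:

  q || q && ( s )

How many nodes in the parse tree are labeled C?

4

[B [B [C [D q]]] || [C [C [D q]] && [D ( [B [C [D s]]] )]]]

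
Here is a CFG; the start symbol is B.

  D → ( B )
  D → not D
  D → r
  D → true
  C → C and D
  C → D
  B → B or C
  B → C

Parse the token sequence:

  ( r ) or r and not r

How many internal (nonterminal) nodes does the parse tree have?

12

[B [B [C [D ( [B [C [D r]]] )]]] or [C [C [D r]] and [D not [D r]]]]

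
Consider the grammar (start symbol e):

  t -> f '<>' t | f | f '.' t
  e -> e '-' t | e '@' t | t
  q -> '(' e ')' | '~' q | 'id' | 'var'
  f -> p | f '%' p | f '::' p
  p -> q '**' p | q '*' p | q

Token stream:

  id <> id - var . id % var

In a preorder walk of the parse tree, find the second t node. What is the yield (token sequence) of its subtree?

id

[e [e [t [f [p [q id]]] <> [t [f [p [q id]]]]]] - [t [f [p [q var]]] . [t [f [f [p [q id]]] % [p [q var]]]]]]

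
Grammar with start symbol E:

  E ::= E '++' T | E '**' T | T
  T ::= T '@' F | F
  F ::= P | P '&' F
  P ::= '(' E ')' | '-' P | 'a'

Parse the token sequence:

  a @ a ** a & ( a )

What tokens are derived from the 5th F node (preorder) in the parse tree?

[E [E [T [T [F [P a]]] @ [F [P a]]]] ** [T [F [P a] & [F [P ( [E [T [F [P a]]]] )]]]]]

a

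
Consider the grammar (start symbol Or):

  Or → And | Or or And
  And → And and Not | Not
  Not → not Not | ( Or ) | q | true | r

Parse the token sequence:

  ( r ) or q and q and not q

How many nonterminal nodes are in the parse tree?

[Or [Or [And [Not ( [Or [And [Not r]]] )]]] or [And [And [And [Not q]] and [Not q]] and [Not not [Not q]]]]

14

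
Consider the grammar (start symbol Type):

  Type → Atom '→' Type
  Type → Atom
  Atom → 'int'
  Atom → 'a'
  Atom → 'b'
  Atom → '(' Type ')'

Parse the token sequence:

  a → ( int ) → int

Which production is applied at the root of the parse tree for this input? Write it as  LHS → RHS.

Type → Atom '→' Type

[Type [Atom a] → [Type [Atom ( [Type [Atom int]] )] → [Type [Atom int]]]]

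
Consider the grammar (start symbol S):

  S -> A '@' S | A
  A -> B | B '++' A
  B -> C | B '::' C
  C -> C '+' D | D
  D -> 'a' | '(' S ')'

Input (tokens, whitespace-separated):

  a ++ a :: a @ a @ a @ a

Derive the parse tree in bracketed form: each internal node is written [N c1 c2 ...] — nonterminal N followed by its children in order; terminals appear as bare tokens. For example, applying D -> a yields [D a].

[S [A [B [C [D a]]] ++ [A [B [B [C [D a]]] :: [C [D a]]]]] @ [S [A [B [C [D a]]]] @ [S [A [B [C [D a]]]] @ [S [A [B [C [D a]]]]]]]]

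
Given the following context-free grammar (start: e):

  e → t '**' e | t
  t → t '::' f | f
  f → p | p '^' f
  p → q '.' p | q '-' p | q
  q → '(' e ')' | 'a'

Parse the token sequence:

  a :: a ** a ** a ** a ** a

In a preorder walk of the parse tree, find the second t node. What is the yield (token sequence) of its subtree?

a

[e [t [t [f [p [q a]]]] :: [f [p [q a]]]] ** [e [t [f [p [q a]]]] ** [e [t [f [p [q a]]]] ** [e [t [f [p [q a]]]] ** [e [t [f [p [q a]]]]]]]]]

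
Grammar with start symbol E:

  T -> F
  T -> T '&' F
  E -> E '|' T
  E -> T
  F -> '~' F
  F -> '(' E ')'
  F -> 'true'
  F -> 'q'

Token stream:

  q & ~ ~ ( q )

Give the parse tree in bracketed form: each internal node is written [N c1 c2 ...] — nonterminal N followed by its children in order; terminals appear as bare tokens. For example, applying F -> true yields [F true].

E
T
T & F
F & F
q & F
q & ~ F
q & ~ ~ F
q & ~ ~ ( E )
q & ~ ~ ( T )
q & ~ ~ ( F )
q & ~ ~ ( q )

[E [T [T [F q]] & [F ~ [F ~ [F ( [E [T [F q]]] )]]]]]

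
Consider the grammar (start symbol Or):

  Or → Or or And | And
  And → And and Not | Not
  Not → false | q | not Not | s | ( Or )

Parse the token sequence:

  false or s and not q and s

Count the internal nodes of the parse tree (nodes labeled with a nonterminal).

11

[Or [Or [And [Not false]]] or [And [And [And [Not s]] and [Not not [Not q]]] and [Not s]]]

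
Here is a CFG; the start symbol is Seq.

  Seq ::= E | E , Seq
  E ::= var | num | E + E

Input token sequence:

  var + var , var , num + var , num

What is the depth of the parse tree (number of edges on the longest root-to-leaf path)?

5

[Seq [E [E var] + [E var]] , [Seq [E var] , [Seq [E [E num] + [E var]] , [Seq [E num]]]]]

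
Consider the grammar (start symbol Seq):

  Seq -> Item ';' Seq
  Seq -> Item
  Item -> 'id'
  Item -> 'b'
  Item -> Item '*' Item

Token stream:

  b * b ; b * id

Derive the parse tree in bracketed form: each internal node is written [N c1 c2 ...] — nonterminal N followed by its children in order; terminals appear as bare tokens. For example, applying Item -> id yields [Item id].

[Seq [Item [Item b] * [Item b]] ; [Seq [Item [Item b] * [Item id]]]]

Seq
Item ; Seq
Item * Item ; Seq
b * Item ; Seq
b * b ; Seq
b * b ; Item
b * b ; Item * Item
b * b ; b * Item
b * b ; b * id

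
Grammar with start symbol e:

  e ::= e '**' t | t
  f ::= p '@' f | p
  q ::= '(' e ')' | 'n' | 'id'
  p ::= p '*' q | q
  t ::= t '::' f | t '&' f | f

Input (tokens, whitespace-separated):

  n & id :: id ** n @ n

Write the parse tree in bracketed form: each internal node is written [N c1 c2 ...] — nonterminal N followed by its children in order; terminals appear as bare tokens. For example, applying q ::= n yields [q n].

e
e ** t
t ** t
t :: f ** t
t & f :: f ** t
f & f :: f ** t
p & f :: f ** t
q & f :: f ** t
n & f :: f ** t
n & p :: f ** t
n & q :: f ** t
n & id :: f ** t
n & id :: p ** t
n & id :: q ** t
n & id :: id ** t
n & id :: id ** f
n & id :: id ** p @ f
n & id :: id ** q @ f
n & id :: id ** n @ f
n & id :: id ** n @ p
n & id :: id ** n @ q
n & id :: id ** n @ n

[e [e [t [t [t [f [p [q n]]]] & [f [p [q id]]]] :: [f [p [q id]]]]] ** [t [f [p [q n]] @ [f [p [q n]]]]]]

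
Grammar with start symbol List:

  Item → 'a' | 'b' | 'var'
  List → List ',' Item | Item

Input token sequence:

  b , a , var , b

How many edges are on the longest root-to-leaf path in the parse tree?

[List [List [List [List [Item b]] , [Item a]] , [Item var]] , [Item b]]

5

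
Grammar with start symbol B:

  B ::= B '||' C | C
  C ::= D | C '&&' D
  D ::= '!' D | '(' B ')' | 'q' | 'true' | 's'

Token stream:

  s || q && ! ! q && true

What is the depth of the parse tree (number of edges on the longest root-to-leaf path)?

[B [B [C [D s]]] || [C [C [C [D q]] && [D ! [D ! [D q]]]] && [D true]]]

6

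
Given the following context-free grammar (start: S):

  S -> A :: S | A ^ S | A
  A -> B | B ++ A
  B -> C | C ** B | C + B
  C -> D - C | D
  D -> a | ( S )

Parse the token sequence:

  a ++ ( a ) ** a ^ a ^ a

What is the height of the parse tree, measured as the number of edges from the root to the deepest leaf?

[S [A [B [C [D a]]] ++ [A [B [C [D ( [S [A [B [C [D a]]]]] )]] ** [B [C [D a]]]]]] ^ [S [A [B [C [D a]]]] ^ [S [A [B [C [D a]]]]]]]

11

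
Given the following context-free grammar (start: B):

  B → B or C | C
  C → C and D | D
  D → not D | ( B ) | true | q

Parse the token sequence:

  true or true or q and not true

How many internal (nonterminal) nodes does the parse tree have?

[B [B [B [C [D true]]] or [C [D true]]] or [C [C [D q]] and [D not [D true]]]]

12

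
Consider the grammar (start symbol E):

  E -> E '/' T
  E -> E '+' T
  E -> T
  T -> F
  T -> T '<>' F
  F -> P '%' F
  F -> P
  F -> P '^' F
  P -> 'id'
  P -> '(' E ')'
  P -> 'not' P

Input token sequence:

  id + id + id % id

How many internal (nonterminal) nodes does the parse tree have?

14

[E [E [E [T [F [P id]]]] + [T [F [P id]]]] + [T [F [P id] % [F [P id]]]]]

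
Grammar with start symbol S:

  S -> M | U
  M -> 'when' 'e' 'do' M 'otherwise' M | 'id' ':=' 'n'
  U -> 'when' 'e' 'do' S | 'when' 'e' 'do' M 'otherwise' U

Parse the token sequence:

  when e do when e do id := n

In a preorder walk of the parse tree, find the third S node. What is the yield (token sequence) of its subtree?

[S [U when e do [S [U when e do [S [M id := n]]]]]]

id := n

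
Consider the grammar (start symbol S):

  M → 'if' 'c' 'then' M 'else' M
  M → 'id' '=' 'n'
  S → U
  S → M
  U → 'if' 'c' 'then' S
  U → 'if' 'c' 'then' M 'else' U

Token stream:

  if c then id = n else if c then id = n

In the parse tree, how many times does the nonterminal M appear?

2

[S [U if c then [M id = n] else [U if c then [S [M id = n]]]]]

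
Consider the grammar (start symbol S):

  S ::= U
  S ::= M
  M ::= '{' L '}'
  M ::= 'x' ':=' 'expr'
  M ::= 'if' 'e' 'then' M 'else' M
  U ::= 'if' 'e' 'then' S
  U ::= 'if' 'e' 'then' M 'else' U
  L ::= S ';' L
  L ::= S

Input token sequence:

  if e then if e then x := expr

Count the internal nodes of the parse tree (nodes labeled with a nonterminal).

6

[S [U if e then [S [U if e then [S [M x := expr]]]]]]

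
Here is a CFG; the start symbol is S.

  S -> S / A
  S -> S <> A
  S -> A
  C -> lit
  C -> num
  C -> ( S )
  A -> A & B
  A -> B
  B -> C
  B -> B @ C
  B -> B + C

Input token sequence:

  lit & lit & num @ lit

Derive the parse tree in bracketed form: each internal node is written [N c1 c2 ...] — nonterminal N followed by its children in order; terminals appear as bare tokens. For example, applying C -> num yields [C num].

[S [A [A [A [B [C lit]]] & [B [C lit]]] & [B [B [C num]] @ [C lit]]]]

S
A
A & B
A & B & B
B & B & B
C & B & B
lit & B & B
lit & C & B
lit & lit & B
lit & lit & B @ C
lit & lit & C @ C
lit & lit & num @ C
lit & lit & num @ lit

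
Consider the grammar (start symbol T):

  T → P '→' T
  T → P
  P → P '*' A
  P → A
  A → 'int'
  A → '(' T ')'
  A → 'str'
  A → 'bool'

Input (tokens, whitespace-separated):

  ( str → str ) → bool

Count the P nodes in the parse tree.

4

[T [P [A ( [T [P [A str]] → [T [P [A str]]]] )]] → [T [P [A bool]]]]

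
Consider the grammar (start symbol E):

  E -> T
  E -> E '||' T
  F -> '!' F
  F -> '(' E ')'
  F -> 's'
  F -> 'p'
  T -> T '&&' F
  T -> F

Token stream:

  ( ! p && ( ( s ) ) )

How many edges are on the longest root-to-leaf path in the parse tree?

12

[E [T [F ( [E [T [T [F ! [F p]]] && [F ( [E [T [F ( [E [T [F s]]] )]]] )]]] )]]]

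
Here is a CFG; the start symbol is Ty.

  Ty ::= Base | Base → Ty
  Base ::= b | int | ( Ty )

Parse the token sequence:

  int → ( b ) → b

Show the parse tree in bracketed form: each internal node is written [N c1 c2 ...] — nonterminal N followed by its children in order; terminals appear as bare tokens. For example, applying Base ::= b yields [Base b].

[Ty [Base int] → [Ty [Base ( [Ty [Base b]] )] → [Ty [Base b]]]]

Ty
Base → Ty
int → Ty
int → Base → Ty
int → ( Ty ) → Ty
int → ( Base ) → Ty
int → ( b ) → Ty
int → ( b ) → Base
int → ( b ) → b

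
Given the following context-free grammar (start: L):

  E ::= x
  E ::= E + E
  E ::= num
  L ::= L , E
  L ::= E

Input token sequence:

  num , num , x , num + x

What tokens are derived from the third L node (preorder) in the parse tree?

num , num

[L [L [L [L [E num]] , [E num]] , [E x]] , [E [E num] + [E x]]]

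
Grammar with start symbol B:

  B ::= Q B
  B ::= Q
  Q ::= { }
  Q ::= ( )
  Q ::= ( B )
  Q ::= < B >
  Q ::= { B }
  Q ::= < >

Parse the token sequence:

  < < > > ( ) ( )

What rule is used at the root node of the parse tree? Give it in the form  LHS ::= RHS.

B ::= Q B

[B [Q < [B [Q < >]] >] [B [Q ( )] [B [Q ( )]]]]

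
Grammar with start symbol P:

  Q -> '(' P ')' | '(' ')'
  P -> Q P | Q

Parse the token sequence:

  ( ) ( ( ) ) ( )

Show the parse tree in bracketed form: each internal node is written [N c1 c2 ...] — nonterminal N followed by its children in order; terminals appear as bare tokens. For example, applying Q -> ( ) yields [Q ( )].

P
Q P
( ) P
( ) Q P
( ) ( P ) P
( ) ( Q ) P
( ) ( ( ) ) P
( ) ( ( ) ) Q
( ) ( ( ) ) ( )

[P [Q ( )] [P [Q ( [P [Q ( )]] )] [P [Q ( )]]]]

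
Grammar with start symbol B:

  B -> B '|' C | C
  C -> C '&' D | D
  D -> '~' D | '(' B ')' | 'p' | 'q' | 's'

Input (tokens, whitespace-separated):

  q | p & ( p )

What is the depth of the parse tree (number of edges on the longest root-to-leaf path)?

6

[B [B [C [D q]]] | [C [C [D p]] & [D ( [B [C [D p]]] )]]]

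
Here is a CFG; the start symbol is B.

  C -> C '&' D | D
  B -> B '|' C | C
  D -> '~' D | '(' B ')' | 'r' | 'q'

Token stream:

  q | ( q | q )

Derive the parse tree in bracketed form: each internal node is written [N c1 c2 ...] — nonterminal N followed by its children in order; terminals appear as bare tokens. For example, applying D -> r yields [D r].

B
B | C
C | C
D | C
q | C
q | D
q | ( B )
q | ( B | C )
q | ( C | C )
q | ( D | C )
q | ( q | C )
q | ( q | D )
q | ( q | q )

[B [B [C [D q]]] | [C [D ( [B [B [C [D q]]] | [C [D q]]] )]]]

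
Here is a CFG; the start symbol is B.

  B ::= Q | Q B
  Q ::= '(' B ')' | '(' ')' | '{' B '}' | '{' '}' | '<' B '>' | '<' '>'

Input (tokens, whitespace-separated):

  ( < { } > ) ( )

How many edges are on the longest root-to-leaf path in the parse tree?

6

[B [Q ( [B [Q < [B [Q { }]] >]] )] [B [Q ( )]]]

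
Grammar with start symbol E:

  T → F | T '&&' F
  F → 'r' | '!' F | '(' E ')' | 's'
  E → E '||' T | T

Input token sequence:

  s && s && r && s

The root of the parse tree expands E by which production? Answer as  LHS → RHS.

E → T

[E [T [T [T [T [F s]] && [F s]] && [F r]] && [F s]]]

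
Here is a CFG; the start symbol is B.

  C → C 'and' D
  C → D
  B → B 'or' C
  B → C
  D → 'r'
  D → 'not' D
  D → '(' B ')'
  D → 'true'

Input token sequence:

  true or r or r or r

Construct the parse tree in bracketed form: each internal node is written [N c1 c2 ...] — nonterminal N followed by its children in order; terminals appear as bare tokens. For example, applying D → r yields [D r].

B
B or C
B or C or C
B or C or C or C
C or C or C or C
D or C or C or C
true or C or C or C
true or D or C or C
true or r or C or C
true or r or D or C
true or r or r or C
true or r or r or D
true or r or r or r

[B [B [B [B [C [D true]]] or [C [D r]]] or [C [D r]]] or [C [D r]]]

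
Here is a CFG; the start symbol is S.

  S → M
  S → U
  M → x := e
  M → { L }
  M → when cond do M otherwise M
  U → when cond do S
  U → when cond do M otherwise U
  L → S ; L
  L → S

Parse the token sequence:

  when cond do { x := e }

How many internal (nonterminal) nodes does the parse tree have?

7

[S [U when cond do [S [M { [L [S [M x := e]]] }]]]]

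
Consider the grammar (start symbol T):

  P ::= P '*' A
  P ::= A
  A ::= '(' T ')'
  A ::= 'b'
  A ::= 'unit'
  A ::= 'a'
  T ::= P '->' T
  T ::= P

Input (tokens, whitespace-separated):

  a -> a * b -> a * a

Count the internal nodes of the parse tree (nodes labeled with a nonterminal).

[T [P [A a]] -> [T [P [P [A a]] * [A b]] -> [T [P [P [A a]] * [A a]]]]]

13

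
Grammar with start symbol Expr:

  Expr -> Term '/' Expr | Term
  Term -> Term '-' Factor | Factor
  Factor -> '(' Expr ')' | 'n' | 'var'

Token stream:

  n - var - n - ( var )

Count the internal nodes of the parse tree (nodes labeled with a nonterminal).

[Expr [Term [Term [Term [Term [Factor n]] - [Factor var]] - [Factor n]] - [Factor ( [Expr [Term [Factor var]]] )]]]

12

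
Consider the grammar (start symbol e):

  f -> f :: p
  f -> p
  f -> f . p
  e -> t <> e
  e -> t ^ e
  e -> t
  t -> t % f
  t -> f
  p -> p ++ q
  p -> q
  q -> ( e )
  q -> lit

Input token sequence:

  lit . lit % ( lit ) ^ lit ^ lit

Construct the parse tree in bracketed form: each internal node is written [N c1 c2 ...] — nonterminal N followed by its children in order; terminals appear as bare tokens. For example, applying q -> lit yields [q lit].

[e [t [t [f [f [p [q lit]]] . [p [q lit]]]] % [f [p [q ( [e [t [f [p [q lit]]]]] )]]]] ^ [e [t [f [p [q lit]]]] ^ [e [t [f [p [q lit]]]]]]]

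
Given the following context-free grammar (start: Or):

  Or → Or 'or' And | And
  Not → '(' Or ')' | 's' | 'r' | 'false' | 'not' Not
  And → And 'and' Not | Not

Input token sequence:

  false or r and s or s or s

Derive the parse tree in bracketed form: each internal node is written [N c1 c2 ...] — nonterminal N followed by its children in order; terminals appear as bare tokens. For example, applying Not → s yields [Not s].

[Or [Or [Or [Or [And [Not false]]] or [And [And [Not r]] and [Not s]]] or [And [Not s]]] or [And [Not s]]]

Or
Or or And
Or or And or And
Or or And or And or And
And or And or And or And
Not or And or And or And
false or And or And or And
false or And and Not or And or And
false or Not and Not or And or And
false or r and Not or And or And
false or r and s or And or And
false or r and s or Not or And
false or r and s or s or And
false or r and s or s or Not
false or r and s or s or s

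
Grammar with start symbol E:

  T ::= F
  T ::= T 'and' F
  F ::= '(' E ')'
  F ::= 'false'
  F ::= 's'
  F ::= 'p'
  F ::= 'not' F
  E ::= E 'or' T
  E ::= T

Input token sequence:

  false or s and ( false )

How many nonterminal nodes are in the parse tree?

11

[E [E [T [F false]]] or [T [T [F s]] and [F ( [E [T [F false]]] )]]]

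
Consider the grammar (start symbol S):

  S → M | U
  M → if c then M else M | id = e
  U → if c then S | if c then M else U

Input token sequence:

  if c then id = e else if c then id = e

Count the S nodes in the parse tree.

[S [U if c then [M id = e] else [U if c then [S [M id = e]]]]]

2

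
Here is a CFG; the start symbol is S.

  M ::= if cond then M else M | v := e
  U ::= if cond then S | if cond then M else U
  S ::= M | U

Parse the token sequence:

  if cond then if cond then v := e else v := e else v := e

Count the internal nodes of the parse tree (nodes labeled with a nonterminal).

6

[S [M if cond then [M if cond then [M v := e] else [M v := e]] else [M v := e]]]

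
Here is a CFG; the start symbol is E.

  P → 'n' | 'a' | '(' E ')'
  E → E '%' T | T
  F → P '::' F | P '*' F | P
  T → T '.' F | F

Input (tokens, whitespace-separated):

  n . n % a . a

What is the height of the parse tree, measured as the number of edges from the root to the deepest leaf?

[E [E [T [T [F [P n]]] . [F [P n]]]] % [T [T [F [P a]]] . [F [P a]]]]

6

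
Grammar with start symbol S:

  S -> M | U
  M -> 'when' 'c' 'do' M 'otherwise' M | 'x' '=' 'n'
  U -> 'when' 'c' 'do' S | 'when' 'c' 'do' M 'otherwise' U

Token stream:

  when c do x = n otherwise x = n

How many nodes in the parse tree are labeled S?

[S [M when c do [M x = n] otherwise [M x = n]]]

1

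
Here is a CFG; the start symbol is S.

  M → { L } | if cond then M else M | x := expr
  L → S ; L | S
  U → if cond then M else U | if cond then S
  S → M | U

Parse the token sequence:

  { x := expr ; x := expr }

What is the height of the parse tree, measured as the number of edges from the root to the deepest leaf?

[S [M { [L [S [M x := expr]] ; [L [S [M x := expr]]]] }]]

6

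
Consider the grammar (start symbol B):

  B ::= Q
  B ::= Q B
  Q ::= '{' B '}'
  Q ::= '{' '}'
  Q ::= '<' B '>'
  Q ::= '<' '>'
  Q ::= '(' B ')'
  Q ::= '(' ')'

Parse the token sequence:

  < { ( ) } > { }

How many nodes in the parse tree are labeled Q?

[B [Q < [B [Q { [B [Q ( )]] }]] >] [B [Q { }]]]

4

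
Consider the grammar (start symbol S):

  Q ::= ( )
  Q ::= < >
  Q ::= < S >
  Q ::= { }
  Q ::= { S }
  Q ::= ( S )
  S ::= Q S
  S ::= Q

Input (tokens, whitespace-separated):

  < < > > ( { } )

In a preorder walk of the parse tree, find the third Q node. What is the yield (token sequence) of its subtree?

( { } )

[S [Q < [S [Q < >]] >] [S [Q ( [S [Q { }]] )]]]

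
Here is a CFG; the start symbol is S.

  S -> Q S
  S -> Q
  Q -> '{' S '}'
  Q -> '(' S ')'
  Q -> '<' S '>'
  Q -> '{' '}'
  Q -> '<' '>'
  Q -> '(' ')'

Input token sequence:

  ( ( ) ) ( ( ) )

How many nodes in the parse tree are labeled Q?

[S [Q ( [S [Q ( )]] )] [S [Q ( [S [Q ( )]] )]]]

4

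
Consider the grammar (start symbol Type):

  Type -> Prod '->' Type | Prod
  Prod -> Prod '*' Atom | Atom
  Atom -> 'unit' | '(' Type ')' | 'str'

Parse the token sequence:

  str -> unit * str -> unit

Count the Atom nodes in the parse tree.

[Type [Prod [Atom str]] -> [Type [Prod [Prod [Atom unit]] * [Atom str]] -> [Type [Prod [Atom unit]]]]]

4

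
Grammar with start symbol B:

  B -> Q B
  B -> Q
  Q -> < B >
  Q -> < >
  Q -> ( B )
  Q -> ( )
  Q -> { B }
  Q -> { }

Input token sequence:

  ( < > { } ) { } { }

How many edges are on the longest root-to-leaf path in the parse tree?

[B [Q ( [B [Q < >] [B [Q { }]]] )] [B [Q { }] [B [Q { }]]]]

5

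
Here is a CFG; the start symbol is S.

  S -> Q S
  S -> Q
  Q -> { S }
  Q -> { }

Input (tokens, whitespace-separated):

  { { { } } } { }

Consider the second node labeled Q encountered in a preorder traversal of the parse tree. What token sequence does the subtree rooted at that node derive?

[S [Q { [S [Q { [S [Q { }]] }]] }] [S [Q { }]]]

{ { } }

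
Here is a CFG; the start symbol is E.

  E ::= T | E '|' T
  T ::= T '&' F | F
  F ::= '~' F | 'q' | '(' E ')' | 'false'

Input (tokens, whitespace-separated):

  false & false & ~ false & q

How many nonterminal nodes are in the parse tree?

10

[E [T [T [T [T [F false]] & [F false]] & [F ~ [F false]]] & [F q]]]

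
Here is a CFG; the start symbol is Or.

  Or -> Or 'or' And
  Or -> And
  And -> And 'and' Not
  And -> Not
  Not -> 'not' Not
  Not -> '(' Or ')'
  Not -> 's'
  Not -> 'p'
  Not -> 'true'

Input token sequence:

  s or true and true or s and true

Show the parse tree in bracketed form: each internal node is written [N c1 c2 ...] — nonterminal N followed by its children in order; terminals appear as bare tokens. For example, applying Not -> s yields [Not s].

[Or [Or [Or [And [Not s]]] or [And [And [Not true]] and [Not true]]] or [And [And [Not s]] and [Not true]]]

Or
Or or And
Or or And or And
And or And or And
Not or And or And
s or And or And
s or And and Not or And
s or Not and Not or And
s or true and Not or And
s or true and true or And
s or true and true or And and Not
s or true and true or Not and Not
s or true and true or s and Not
s or true and true or s and true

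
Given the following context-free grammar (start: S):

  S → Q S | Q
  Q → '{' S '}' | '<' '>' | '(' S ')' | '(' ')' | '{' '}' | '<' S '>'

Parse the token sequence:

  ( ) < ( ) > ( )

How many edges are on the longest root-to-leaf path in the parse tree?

5

[S [Q ( )] [S [Q < [S [Q ( )]] >] [S [Q ( )]]]]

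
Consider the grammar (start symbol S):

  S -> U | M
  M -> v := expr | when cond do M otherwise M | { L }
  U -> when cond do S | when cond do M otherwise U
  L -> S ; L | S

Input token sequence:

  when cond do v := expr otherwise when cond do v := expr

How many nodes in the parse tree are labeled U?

[S [U when cond do [M v := expr] otherwise [U when cond do [S [M v := expr]]]]]

2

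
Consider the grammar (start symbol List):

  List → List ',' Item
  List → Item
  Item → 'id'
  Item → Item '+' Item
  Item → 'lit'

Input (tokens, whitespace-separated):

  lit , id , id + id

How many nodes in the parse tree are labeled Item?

5

[List [List [List [Item lit]] , [Item id]] , [Item [Item id] + [Item id]]]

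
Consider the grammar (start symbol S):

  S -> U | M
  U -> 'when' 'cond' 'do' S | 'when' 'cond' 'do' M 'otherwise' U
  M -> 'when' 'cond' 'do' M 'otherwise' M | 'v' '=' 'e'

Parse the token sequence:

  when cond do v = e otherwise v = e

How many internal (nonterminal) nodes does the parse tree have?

[S [M when cond do [M v = e] otherwise [M v = e]]]

4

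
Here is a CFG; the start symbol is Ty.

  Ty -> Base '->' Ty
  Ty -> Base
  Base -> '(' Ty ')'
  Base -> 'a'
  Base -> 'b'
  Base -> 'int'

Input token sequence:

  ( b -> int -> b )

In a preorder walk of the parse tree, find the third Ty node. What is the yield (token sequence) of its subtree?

int -> b

[Ty [Base ( [Ty [Base b] -> [Ty [Base int] -> [Ty [Base b]]]] )]]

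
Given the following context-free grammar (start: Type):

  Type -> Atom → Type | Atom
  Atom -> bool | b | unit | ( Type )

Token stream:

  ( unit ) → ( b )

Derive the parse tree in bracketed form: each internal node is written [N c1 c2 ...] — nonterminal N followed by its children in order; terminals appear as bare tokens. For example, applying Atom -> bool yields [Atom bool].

[Type [Atom ( [Type [Atom unit]] )] → [Type [Atom ( [Type [Atom b]] )]]]

Type
Atom → Type
( Type ) → Type
( Atom ) → Type
( unit ) → Type
( unit ) → Atom
( unit ) → ( Type )
( unit ) → ( Atom )
( unit ) → ( b )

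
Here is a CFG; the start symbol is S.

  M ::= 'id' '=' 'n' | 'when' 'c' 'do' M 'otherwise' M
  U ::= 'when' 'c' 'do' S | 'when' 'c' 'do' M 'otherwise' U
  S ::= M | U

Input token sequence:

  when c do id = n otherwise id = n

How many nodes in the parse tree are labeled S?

[S [M when c do [M id = n] otherwise [M id = n]]]

1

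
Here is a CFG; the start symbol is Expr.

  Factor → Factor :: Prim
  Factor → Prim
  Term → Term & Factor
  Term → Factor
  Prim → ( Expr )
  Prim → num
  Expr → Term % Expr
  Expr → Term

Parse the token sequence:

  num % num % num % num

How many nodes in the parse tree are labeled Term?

4

[Expr [Term [Factor [Prim num]]] % [Expr [Term [Factor [Prim num]]] % [Expr [Term [Factor [Prim num]]] % [Expr [Term [Factor [Prim num]]]]]]]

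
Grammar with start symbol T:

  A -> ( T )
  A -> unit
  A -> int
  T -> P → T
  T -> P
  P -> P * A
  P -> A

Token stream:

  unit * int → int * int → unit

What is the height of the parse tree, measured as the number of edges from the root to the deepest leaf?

5

[T [P [P [A unit]] * [A int]] → [T [P [P [A int]] * [A int]] → [T [P [A unit]]]]]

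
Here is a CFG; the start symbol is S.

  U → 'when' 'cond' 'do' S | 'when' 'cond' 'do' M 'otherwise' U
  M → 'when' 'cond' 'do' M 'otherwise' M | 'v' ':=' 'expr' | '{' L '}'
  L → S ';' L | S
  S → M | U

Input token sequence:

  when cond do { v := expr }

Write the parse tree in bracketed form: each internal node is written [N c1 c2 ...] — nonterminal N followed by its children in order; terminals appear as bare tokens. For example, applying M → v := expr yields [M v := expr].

[S [U when cond do [S [M { [L [S [M v := expr]]] }]]]]

S
U
when cond do S
when cond do M
when cond do { L }
when cond do { S }
when cond do { M }
when cond do { v := expr }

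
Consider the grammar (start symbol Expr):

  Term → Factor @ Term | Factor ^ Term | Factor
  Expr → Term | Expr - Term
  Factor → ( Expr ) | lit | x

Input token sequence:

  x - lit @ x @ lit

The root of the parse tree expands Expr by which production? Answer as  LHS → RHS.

Expr → Expr - Term

[Expr [Expr [Term [Factor x]]] - [Term [Factor lit] @ [Term [Factor x] @ [Term [Factor lit]]]]]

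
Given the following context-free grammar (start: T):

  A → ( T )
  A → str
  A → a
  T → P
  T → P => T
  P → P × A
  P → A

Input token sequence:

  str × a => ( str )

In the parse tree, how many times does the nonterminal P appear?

[T [P [P [A str]] × [A a]] => [T [P [A ( [T [P [A str]]] )]]]]

4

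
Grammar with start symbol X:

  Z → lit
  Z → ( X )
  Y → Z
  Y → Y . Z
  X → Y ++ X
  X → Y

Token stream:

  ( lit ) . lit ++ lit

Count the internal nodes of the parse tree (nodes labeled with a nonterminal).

11

[X [Y [Y [Z ( [X [Y [Z lit]]] )]] . [Z lit]] ++ [X [Y [Z lit]]]]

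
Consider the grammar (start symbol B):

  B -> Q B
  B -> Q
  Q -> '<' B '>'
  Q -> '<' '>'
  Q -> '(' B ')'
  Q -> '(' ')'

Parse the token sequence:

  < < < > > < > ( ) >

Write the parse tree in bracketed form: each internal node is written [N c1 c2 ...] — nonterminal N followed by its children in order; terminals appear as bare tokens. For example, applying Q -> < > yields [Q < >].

B
Q
< B >
< Q B >
< < B > B >
< < Q > B >
< < < > > B >
< < < > > Q B >
< < < > > < > B >
< < < > > < > Q >
< < < > > < > ( ) >

[B [Q < [B [Q < [B [Q < >]] >] [B [Q < >] [B [Q ( )]]]] >]]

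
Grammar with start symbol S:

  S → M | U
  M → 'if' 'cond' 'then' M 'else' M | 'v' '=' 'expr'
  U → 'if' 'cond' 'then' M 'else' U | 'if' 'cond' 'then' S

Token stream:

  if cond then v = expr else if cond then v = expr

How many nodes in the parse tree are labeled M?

2

[S [U if cond then [M v = expr] else [U if cond then [S [M v = expr]]]]]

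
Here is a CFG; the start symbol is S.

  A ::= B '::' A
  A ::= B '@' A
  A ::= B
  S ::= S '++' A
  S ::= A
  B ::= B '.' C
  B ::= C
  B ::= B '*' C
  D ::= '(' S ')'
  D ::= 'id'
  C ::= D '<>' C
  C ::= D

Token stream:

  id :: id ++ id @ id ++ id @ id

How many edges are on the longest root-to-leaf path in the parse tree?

8

[S [S [S [A [B [C [D id]]] :: [A [B [C [D id]]]]]] ++ [A [B [C [D id]]] @ [A [B [C [D id]]]]]] ++ [A [B [C [D id]]] @ [A [B [C [D id]]]]]]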